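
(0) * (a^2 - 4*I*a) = 0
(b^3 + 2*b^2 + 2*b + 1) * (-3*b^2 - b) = -3*b^5 - 7*b^4 - 8*b^3 - 5*b^2 - b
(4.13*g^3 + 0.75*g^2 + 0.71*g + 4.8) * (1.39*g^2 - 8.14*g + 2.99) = 5.7407*g^5 - 32.5757*g^4 + 7.2306*g^3 + 3.1351*g^2 - 36.9491*g + 14.352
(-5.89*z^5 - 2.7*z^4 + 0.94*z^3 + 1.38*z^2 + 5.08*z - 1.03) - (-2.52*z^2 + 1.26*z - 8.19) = -5.89*z^5 - 2.7*z^4 + 0.94*z^3 + 3.9*z^2 + 3.82*z + 7.16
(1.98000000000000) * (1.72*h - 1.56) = 3.4056*h - 3.0888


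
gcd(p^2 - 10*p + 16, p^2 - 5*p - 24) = p - 8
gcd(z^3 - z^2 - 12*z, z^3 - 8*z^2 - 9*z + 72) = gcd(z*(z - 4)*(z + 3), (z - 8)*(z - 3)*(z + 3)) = z + 3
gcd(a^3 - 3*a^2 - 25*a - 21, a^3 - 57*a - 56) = a + 1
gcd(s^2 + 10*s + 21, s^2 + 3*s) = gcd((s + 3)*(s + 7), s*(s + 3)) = s + 3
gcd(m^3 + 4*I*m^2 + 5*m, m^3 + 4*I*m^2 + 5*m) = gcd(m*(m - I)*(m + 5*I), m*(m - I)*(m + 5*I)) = m^3 + 4*I*m^2 + 5*m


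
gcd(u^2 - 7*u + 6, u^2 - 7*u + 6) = u^2 - 7*u + 6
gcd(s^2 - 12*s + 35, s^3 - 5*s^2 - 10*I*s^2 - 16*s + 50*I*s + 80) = s - 5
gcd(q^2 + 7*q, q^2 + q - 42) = q + 7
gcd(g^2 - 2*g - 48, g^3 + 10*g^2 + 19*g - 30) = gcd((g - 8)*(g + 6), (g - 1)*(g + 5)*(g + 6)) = g + 6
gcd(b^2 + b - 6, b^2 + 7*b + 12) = b + 3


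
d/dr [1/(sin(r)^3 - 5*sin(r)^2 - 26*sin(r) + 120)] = (-3*sin(r)^2 + 10*sin(r) + 26)*cos(r)/(sin(r)^3 - 5*sin(r)^2 - 26*sin(r) + 120)^2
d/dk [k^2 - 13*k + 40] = 2*k - 13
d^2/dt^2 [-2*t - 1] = 0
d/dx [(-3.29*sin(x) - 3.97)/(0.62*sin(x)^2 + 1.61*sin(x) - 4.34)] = (2.0398*sin(x)^2 + 4.9228*sin(x) + 20.6703)*cos(x)/(0.3844*sin(x)^4 + 1.9964*sin(x)^3 - 2.7895*sin(x)^2 - 13.9748*sin(x) + 18.8356)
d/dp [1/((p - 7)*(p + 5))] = 2*(1 - p)/(p^4 - 4*p^3 - 66*p^2 + 140*p + 1225)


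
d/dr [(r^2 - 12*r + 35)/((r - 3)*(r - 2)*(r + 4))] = (-r^4 + 24*r^3 - 131*r^2 + 118*r + 202)/(r^6 - 2*r^5 - 27*r^4 + 76*r^3 + 148*r^2 - 672*r + 576)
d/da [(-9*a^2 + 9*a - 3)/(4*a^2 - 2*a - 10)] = 3*(-3*a^2 + 34*a - 16)/(2*(4*a^4 - 4*a^3 - 19*a^2 + 10*a + 25))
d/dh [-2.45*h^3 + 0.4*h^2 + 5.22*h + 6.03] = -7.35*h^2 + 0.8*h + 5.22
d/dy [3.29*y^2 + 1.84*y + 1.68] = 6.58*y + 1.84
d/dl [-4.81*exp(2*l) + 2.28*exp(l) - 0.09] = (2.28 - 9.62*exp(l))*exp(l)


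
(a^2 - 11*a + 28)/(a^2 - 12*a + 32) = (a - 7)/(a - 8)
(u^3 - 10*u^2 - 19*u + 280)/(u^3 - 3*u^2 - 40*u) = (u - 7)/u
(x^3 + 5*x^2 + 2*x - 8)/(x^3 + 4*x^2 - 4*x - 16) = (x - 1)/(x - 2)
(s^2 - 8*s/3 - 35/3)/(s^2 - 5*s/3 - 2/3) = (-3*s^2 + 8*s + 35)/(-3*s^2 + 5*s + 2)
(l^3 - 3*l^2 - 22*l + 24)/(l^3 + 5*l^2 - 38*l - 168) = (l - 1)/(l + 7)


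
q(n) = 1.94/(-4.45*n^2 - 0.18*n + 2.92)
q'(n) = 1.94*(8.9*n + 0.18)/(-4.45*n^2 - 0.18*n + 2.92)^2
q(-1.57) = -0.25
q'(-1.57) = -0.44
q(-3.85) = -0.03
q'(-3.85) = -0.02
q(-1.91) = -0.15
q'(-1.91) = -0.19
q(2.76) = -0.06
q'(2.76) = 0.05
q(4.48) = -0.02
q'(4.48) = 0.01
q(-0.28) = 0.74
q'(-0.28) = -0.65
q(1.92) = -0.14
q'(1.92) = 0.18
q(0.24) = 0.74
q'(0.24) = 0.65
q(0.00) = 0.66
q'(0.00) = 0.04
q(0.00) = 0.66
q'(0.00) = 0.04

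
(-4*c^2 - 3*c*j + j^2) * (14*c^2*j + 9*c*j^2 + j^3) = -56*c^4*j - 78*c^3*j^2 - 17*c^2*j^3 + 6*c*j^4 + j^5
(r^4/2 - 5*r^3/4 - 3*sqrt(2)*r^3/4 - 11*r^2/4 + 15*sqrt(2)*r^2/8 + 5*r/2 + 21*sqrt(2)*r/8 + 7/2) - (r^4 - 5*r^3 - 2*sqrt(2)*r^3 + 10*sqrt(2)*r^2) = -r^4/2 + 5*sqrt(2)*r^3/4 + 15*r^3/4 - 65*sqrt(2)*r^2/8 - 11*r^2/4 + 5*r/2 + 21*sqrt(2)*r/8 + 7/2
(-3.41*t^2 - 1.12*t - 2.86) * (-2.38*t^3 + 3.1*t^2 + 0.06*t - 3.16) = 8.1158*t^5 - 7.9054*t^4 + 3.1302*t^3 + 1.8424*t^2 + 3.3676*t + 9.0376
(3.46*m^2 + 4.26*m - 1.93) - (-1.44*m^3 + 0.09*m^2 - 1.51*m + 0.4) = 1.44*m^3 + 3.37*m^2 + 5.77*m - 2.33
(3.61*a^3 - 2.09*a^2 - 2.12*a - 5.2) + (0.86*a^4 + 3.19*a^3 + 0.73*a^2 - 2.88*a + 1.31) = 0.86*a^4 + 6.8*a^3 - 1.36*a^2 - 5.0*a - 3.89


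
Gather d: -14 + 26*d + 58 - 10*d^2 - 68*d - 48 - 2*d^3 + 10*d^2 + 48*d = -2*d^3 + 6*d - 4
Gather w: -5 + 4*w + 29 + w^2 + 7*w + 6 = w^2 + 11*w + 30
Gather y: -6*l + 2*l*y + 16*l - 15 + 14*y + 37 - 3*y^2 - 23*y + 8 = 10*l - 3*y^2 + y*(2*l - 9) + 30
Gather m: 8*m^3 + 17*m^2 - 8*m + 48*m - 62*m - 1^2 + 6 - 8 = 8*m^3 + 17*m^2 - 22*m - 3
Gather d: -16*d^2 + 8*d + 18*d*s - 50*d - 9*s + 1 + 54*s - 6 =-16*d^2 + d*(18*s - 42) + 45*s - 5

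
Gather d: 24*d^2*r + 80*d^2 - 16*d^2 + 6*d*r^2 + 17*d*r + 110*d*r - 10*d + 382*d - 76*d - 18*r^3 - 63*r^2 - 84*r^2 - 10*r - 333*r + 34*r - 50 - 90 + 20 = d^2*(24*r + 64) + d*(6*r^2 + 127*r + 296) - 18*r^3 - 147*r^2 - 309*r - 120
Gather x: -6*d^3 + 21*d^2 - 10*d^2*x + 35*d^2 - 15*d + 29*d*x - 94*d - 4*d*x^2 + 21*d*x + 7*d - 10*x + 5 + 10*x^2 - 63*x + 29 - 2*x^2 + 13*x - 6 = -6*d^3 + 56*d^2 - 102*d + x^2*(8 - 4*d) + x*(-10*d^2 + 50*d - 60) + 28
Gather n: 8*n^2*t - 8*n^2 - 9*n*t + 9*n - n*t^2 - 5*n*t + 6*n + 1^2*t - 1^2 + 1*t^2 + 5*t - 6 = n^2*(8*t - 8) + n*(-t^2 - 14*t + 15) + t^2 + 6*t - 7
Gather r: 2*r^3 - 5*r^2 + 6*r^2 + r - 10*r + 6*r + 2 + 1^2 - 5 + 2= 2*r^3 + r^2 - 3*r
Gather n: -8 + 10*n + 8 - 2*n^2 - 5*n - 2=-2*n^2 + 5*n - 2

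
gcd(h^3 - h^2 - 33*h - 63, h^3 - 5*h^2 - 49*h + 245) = h - 7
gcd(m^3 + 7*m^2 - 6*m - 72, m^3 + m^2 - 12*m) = m^2 + m - 12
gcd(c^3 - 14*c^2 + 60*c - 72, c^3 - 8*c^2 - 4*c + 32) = c - 2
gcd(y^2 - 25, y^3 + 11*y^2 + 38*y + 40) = y + 5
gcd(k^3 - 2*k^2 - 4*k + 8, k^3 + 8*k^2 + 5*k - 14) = k + 2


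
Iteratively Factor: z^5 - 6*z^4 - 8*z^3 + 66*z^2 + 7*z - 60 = (z - 5)*(z^4 - z^3 - 13*z^2 + z + 12) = (z - 5)*(z + 3)*(z^3 - 4*z^2 - z + 4) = (z - 5)*(z - 1)*(z + 3)*(z^2 - 3*z - 4) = (z - 5)*(z - 1)*(z + 1)*(z + 3)*(z - 4)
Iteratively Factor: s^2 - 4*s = (s)*(s - 4)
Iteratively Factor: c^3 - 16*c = (c + 4)*(c^2 - 4*c) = c*(c + 4)*(c - 4)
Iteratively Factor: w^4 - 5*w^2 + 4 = (w - 2)*(w^3 + 2*w^2 - w - 2) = (w - 2)*(w + 1)*(w^2 + w - 2) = (w - 2)*(w + 1)*(w + 2)*(w - 1)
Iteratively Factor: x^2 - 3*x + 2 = (x - 2)*(x - 1)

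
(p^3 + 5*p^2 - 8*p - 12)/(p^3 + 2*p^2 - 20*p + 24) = (p + 1)/(p - 2)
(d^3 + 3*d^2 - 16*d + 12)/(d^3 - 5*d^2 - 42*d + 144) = (d^2 - 3*d + 2)/(d^2 - 11*d + 24)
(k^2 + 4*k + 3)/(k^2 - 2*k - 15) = (k + 1)/(k - 5)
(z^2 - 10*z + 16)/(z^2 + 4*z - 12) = (z - 8)/(z + 6)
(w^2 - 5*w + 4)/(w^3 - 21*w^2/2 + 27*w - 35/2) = 2*(w - 4)/(2*w^2 - 19*w + 35)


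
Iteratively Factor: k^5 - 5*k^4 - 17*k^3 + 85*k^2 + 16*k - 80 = (k + 4)*(k^4 - 9*k^3 + 19*k^2 + 9*k - 20) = (k - 1)*(k + 4)*(k^3 - 8*k^2 + 11*k + 20) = (k - 1)*(k + 1)*(k + 4)*(k^2 - 9*k + 20) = (k - 4)*(k - 1)*(k + 1)*(k + 4)*(k - 5)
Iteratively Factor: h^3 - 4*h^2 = (h)*(h^2 - 4*h) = h^2*(h - 4)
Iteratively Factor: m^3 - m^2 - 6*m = (m + 2)*(m^2 - 3*m) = m*(m + 2)*(m - 3)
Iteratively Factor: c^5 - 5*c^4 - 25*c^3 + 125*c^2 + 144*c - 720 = (c - 4)*(c^4 - c^3 - 29*c^2 + 9*c + 180) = (c - 5)*(c - 4)*(c^3 + 4*c^2 - 9*c - 36) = (c - 5)*(c - 4)*(c + 4)*(c^2 - 9) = (c - 5)*(c - 4)*(c - 3)*(c + 4)*(c + 3)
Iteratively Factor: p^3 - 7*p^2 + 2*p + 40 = (p - 5)*(p^2 - 2*p - 8) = (p - 5)*(p + 2)*(p - 4)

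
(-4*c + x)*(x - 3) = -4*c*x + 12*c + x^2 - 3*x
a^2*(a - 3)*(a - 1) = a^4 - 4*a^3 + 3*a^2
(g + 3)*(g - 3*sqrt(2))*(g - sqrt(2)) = g^3 - 4*sqrt(2)*g^2 + 3*g^2 - 12*sqrt(2)*g + 6*g + 18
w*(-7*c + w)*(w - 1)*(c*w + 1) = -7*c^2*w^3 + 7*c^2*w^2 + c*w^4 - c*w^3 - 7*c*w^2 + 7*c*w + w^3 - w^2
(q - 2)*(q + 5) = q^2 + 3*q - 10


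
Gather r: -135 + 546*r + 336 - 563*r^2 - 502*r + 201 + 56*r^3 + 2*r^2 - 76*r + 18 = 56*r^3 - 561*r^2 - 32*r + 420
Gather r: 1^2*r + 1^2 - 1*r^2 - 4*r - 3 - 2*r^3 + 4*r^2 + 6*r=-2*r^3 + 3*r^2 + 3*r - 2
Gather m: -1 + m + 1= m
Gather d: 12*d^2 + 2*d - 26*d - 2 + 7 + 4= 12*d^2 - 24*d + 9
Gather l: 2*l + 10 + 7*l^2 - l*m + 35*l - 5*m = 7*l^2 + l*(37 - m) - 5*m + 10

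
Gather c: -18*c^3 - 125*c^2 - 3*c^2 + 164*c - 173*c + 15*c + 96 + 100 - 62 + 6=-18*c^3 - 128*c^2 + 6*c + 140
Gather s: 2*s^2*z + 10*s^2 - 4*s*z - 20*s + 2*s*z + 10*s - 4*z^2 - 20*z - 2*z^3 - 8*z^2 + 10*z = s^2*(2*z + 10) + s*(-2*z - 10) - 2*z^3 - 12*z^2 - 10*z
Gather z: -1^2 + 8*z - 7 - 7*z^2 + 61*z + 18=-7*z^2 + 69*z + 10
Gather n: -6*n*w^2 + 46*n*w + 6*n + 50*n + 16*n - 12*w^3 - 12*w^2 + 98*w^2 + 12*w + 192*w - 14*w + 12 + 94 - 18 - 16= n*(-6*w^2 + 46*w + 72) - 12*w^3 + 86*w^2 + 190*w + 72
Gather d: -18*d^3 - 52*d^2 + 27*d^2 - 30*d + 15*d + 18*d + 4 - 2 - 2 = -18*d^3 - 25*d^2 + 3*d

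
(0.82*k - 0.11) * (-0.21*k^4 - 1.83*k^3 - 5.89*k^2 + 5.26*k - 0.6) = -0.1722*k^5 - 1.4775*k^4 - 4.6285*k^3 + 4.9611*k^2 - 1.0706*k + 0.066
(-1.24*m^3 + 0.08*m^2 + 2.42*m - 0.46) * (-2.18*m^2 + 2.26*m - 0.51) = 2.7032*m^5 - 2.9768*m^4 - 4.4624*m^3 + 6.4312*m^2 - 2.2738*m + 0.2346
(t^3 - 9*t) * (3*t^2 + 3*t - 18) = 3*t^5 + 3*t^4 - 45*t^3 - 27*t^2 + 162*t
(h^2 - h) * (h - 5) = h^3 - 6*h^2 + 5*h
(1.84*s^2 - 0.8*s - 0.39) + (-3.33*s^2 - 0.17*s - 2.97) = -1.49*s^2 - 0.97*s - 3.36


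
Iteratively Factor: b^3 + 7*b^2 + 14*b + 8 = (b + 4)*(b^2 + 3*b + 2) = (b + 1)*(b + 4)*(b + 2)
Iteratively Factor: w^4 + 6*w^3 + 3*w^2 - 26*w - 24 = (w + 4)*(w^3 + 2*w^2 - 5*w - 6) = (w + 1)*(w + 4)*(w^2 + w - 6) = (w - 2)*(w + 1)*(w + 4)*(w + 3)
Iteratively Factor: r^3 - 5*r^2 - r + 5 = (r - 1)*(r^2 - 4*r - 5) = (r - 1)*(r + 1)*(r - 5)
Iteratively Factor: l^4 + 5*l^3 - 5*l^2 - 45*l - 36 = (l - 3)*(l^3 + 8*l^2 + 19*l + 12) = (l - 3)*(l + 3)*(l^2 + 5*l + 4) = (l - 3)*(l + 1)*(l + 3)*(l + 4)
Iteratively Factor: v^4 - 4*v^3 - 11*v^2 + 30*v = (v - 2)*(v^3 - 2*v^2 - 15*v) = v*(v - 2)*(v^2 - 2*v - 15) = v*(v - 2)*(v + 3)*(v - 5)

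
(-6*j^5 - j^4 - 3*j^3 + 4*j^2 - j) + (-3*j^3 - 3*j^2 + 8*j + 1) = -6*j^5 - j^4 - 6*j^3 + j^2 + 7*j + 1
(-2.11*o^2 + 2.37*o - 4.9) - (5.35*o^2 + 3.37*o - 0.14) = -7.46*o^2 - 1.0*o - 4.76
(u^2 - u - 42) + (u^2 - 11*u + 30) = 2*u^2 - 12*u - 12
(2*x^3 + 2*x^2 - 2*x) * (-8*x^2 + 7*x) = -16*x^5 - 2*x^4 + 30*x^3 - 14*x^2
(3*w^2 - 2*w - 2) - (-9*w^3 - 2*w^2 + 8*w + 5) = 9*w^3 + 5*w^2 - 10*w - 7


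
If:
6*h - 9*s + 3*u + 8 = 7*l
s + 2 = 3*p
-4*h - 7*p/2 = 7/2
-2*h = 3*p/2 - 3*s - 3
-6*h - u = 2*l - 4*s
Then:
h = -147/148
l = 560/481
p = 5/37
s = -59/37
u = -2643/962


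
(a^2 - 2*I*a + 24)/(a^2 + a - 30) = (a^2 - 2*I*a + 24)/(a^2 + a - 30)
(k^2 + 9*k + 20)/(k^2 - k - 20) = (k + 5)/(k - 5)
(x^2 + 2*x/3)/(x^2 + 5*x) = (x + 2/3)/(x + 5)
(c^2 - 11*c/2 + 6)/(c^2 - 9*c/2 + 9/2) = (c - 4)/(c - 3)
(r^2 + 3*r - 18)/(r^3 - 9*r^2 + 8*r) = (r^2 + 3*r - 18)/(r*(r^2 - 9*r + 8))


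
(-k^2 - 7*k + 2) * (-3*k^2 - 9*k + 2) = 3*k^4 + 30*k^3 + 55*k^2 - 32*k + 4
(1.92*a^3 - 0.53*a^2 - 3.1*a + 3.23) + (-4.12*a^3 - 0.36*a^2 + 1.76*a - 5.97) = -2.2*a^3 - 0.89*a^2 - 1.34*a - 2.74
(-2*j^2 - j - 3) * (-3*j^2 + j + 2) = 6*j^4 + j^3 + 4*j^2 - 5*j - 6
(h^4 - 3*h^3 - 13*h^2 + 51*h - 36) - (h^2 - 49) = h^4 - 3*h^3 - 14*h^2 + 51*h + 13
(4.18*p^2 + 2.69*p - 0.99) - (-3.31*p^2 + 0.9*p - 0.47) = 7.49*p^2 + 1.79*p - 0.52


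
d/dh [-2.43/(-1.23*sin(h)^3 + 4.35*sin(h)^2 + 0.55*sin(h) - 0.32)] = (-8.9667*sin(h)^2 + 21.141*sin(h) + 1.3365)*cos(h)/(1.23*sin(h)^3 - 4.35*sin(h)^2 - 0.55*sin(h) + 0.32)^2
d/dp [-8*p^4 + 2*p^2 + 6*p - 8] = -32*p^3 + 4*p + 6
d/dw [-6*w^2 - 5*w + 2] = -12*w - 5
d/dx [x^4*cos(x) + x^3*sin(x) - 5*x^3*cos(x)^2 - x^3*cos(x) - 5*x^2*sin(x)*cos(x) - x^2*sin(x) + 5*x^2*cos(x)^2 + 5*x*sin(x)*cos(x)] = -x^4*sin(x) + x^3*sin(x) + 5*x^3*sin(2*x) + 5*x^3*cos(x) + 3*x^2*sin(x) - 5*x^2*sin(2*x) - 4*x^2*cos(x) - 25*x^2*cos(2*x)/2 - 15*x^2/2 - 2*x*sin(x) - 5*x*sin(2*x) + 10*x*cos(2*x) + 5*x + 5*sin(2*x)/2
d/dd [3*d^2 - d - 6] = 6*d - 1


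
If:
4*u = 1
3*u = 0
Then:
No Solution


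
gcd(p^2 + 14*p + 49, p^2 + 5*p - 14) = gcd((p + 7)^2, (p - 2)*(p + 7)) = p + 7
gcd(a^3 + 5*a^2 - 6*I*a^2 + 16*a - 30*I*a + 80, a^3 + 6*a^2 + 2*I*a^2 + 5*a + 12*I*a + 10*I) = a^2 + a*(5 + 2*I) + 10*I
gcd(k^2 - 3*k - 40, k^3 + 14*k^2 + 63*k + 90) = k + 5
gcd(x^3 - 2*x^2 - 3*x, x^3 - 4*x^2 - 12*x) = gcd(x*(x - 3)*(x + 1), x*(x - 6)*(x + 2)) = x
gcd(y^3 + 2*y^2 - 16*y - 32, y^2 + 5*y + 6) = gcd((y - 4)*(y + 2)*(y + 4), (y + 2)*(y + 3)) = y + 2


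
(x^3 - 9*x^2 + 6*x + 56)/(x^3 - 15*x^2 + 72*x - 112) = (x + 2)/(x - 4)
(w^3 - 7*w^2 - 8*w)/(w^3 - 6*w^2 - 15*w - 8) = w/(w + 1)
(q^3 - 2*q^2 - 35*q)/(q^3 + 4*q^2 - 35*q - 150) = q*(q - 7)/(q^2 - q - 30)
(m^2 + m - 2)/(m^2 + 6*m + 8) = (m - 1)/(m + 4)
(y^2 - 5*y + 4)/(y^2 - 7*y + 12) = (y - 1)/(y - 3)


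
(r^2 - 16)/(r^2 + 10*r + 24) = (r - 4)/(r + 6)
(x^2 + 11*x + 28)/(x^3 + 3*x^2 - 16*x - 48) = (x + 7)/(x^2 - x - 12)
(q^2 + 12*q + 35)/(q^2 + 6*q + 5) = (q + 7)/(q + 1)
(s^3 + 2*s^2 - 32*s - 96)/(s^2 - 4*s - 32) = (s^2 - 2*s - 24)/(s - 8)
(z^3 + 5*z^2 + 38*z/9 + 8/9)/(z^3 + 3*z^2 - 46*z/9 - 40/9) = (3*z + 1)/(3*z - 5)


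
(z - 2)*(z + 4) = z^2 + 2*z - 8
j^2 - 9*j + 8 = (j - 8)*(j - 1)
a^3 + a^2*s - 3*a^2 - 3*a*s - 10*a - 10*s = (a - 5)*(a + 2)*(a + s)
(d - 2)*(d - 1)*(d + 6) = d^3 + 3*d^2 - 16*d + 12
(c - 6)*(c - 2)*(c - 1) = c^3 - 9*c^2 + 20*c - 12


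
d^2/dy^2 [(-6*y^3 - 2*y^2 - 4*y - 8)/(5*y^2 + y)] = 16*(-12*y^3 - 75*y^2 - 15*y - 1)/(y^3*(125*y^3 + 75*y^2 + 15*y + 1))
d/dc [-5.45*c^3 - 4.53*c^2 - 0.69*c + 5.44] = -16.35*c^2 - 9.06*c - 0.69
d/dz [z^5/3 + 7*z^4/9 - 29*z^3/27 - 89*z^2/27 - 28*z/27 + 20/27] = 5*z^4/3 + 28*z^3/9 - 29*z^2/9 - 178*z/27 - 28/27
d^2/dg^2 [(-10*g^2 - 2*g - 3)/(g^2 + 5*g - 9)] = 6*(16*g^3 - 93*g^2 - 33*g - 334)/(g^6 + 15*g^5 + 48*g^4 - 145*g^3 - 432*g^2 + 1215*g - 729)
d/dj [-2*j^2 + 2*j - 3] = 2 - 4*j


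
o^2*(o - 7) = o^3 - 7*o^2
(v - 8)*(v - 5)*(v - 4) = v^3 - 17*v^2 + 92*v - 160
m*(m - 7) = m^2 - 7*m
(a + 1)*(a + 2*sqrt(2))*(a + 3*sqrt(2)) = a^3 + a^2 + 5*sqrt(2)*a^2 + 5*sqrt(2)*a + 12*a + 12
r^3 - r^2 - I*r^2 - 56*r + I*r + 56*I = (r - 8)*(r + 7)*(r - I)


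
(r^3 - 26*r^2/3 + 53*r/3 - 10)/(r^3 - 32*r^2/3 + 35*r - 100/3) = (r^2 - 7*r + 6)/(r^2 - 9*r + 20)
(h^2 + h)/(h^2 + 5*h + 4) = h/(h + 4)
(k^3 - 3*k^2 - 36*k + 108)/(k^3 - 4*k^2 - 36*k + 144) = (k - 3)/(k - 4)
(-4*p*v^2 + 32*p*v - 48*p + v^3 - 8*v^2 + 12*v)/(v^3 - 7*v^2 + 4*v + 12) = (-4*p + v)/(v + 1)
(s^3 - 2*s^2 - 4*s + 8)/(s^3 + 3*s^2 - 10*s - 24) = (s^2 - 4*s + 4)/(s^2 + s - 12)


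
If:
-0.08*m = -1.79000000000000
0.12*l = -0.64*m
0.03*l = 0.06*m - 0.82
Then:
No Solution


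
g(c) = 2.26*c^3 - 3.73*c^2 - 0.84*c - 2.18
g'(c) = 6.78*c^2 - 7.46*c - 0.84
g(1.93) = -1.45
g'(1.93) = 10.02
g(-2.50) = -58.70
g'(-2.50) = 60.18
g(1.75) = -2.96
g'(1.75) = 6.87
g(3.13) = 27.95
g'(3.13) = 42.23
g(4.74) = 150.72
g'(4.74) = 116.13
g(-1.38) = -14.06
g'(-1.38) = 22.37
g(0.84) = -4.18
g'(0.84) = -2.32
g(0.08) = -2.27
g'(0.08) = -1.39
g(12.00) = 3355.90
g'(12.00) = 885.96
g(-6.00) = -619.58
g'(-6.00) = 288.00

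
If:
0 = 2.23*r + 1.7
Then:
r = -0.76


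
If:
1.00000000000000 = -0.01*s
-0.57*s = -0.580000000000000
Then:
No Solution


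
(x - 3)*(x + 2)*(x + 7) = x^3 + 6*x^2 - 13*x - 42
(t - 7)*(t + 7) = t^2 - 49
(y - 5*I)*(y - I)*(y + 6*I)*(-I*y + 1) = -I*y^4 + y^3 - 31*I*y^2 + y - 30*I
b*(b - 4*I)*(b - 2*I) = b^3 - 6*I*b^2 - 8*b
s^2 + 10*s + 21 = (s + 3)*(s + 7)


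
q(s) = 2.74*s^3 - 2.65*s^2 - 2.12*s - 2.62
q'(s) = 8.22*s^2 - 5.3*s - 2.12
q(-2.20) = -39.96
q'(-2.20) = 49.32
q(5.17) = 294.22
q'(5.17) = 190.19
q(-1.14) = -7.71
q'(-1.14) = 14.60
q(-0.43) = -2.42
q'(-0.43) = 1.68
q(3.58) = 81.55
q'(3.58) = 84.26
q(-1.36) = -11.53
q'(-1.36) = 20.29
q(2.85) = 33.24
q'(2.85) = 49.54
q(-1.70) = -20.14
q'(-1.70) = 30.65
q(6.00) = 481.10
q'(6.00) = 262.00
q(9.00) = 1761.11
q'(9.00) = 616.00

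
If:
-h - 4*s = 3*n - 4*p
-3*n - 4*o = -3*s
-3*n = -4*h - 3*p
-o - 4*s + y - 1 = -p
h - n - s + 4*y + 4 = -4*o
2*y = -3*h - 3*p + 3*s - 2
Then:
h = 256/639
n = -928/1917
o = -130/639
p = -1952/1917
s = -1448/1917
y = -257/213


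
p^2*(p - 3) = p^3 - 3*p^2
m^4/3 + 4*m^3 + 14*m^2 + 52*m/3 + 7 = (m/3 + 1)*(m + 1)^2*(m + 7)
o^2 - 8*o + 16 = (o - 4)^2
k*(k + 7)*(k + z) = k^3 + k^2*z + 7*k^2 + 7*k*z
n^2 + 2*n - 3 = (n - 1)*(n + 3)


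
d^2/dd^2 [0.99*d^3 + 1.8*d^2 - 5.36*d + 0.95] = 5.94*d + 3.6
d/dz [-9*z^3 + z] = 1 - 27*z^2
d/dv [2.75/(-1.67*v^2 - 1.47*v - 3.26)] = (9.185*v + 4.0425)/(1.67*v^2 + 1.47*v + 3.26)^2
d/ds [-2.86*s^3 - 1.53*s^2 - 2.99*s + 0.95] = -8.58*s^2 - 3.06*s - 2.99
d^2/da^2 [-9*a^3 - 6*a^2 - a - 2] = -54*a - 12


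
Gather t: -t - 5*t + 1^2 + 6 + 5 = 12 - 6*t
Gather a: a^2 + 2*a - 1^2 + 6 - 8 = a^2 + 2*a - 3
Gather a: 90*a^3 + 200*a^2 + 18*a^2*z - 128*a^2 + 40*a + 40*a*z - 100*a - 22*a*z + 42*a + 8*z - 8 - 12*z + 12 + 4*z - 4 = 90*a^3 + a^2*(18*z + 72) + a*(18*z - 18)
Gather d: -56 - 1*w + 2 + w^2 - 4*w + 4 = w^2 - 5*w - 50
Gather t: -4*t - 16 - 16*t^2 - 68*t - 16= -16*t^2 - 72*t - 32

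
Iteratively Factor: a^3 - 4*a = (a - 2)*(a^2 + 2*a) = (a - 2)*(a + 2)*(a)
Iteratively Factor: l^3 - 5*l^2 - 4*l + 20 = (l + 2)*(l^2 - 7*l + 10) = (l - 2)*(l + 2)*(l - 5)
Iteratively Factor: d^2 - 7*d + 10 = (d - 2)*(d - 5)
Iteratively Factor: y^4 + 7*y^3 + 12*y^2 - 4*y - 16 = (y + 4)*(y^3 + 3*y^2 - 4) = (y + 2)*(y + 4)*(y^2 + y - 2) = (y - 1)*(y + 2)*(y + 4)*(y + 2)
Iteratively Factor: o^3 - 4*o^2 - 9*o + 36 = (o - 3)*(o^2 - o - 12) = (o - 4)*(o - 3)*(o + 3)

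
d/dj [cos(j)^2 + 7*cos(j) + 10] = -(2*cos(j) + 7)*sin(j)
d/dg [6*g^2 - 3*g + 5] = 12*g - 3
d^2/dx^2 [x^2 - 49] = 2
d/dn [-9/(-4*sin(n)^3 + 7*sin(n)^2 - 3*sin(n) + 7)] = 9*(-12*sin(n)^2 + 14*sin(n) - 3)*cos(n)/(4*sin(n)^3 - 7*sin(n)^2 + 3*sin(n) - 7)^2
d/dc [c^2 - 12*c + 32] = 2*c - 12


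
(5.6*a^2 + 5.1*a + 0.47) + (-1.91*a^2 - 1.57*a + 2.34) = 3.69*a^2 + 3.53*a + 2.81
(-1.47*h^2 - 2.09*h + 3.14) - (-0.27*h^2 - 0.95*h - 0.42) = -1.2*h^2 - 1.14*h + 3.56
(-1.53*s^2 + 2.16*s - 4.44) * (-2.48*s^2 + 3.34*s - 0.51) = 3.7944*s^4 - 10.467*s^3 + 19.0059*s^2 - 15.9312*s + 2.2644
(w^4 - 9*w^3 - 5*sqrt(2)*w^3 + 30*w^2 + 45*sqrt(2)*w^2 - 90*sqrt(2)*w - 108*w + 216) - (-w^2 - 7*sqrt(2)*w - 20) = w^4 - 9*w^3 - 5*sqrt(2)*w^3 + 31*w^2 + 45*sqrt(2)*w^2 - 83*sqrt(2)*w - 108*w + 236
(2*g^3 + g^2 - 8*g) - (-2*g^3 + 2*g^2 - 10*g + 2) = 4*g^3 - g^2 + 2*g - 2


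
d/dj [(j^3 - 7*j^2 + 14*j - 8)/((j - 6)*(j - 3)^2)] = (-5*j^3 + 47*j^2 - 144*j + 132)/(j^5 - 21*j^4 + 171*j^3 - 675*j^2 + 1296*j - 972)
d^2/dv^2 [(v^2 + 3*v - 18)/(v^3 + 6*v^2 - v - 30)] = 2*(v^6 + 9*v^5 - 51*v^4 - 537*v^3 - 810*v^2 + 324*v - 2448)/(v^9 + 18*v^8 + 105*v^7 + 90*v^6 - 1185*v^5 - 3042*v^4 + 3779*v^3 + 16110*v^2 - 2700*v - 27000)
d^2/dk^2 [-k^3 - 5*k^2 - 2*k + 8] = -6*k - 10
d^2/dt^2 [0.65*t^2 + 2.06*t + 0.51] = 1.30000000000000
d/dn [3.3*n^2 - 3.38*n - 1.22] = 6.6*n - 3.38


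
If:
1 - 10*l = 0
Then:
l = 1/10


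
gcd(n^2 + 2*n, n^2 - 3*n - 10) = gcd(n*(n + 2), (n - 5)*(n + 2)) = n + 2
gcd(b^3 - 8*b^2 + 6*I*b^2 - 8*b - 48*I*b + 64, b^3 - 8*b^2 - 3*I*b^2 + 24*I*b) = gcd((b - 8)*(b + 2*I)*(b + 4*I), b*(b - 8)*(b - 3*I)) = b - 8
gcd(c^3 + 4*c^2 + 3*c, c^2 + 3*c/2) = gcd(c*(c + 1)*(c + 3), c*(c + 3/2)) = c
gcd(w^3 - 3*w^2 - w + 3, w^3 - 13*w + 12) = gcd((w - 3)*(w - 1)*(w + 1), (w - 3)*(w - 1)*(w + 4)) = w^2 - 4*w + 3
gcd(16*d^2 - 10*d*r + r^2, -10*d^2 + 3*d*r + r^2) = -2*d + r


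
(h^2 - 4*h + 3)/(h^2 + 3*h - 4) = (h - 3)/(h + 4)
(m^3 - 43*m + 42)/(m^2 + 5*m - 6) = (m^2 + m - 42)/(m + 6)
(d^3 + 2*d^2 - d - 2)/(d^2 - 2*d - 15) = (-d^3 - 2*d^2 + d + 2)/(-d^2 + 2*d + 15)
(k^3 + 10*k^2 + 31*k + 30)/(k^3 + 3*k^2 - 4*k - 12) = (k + 5)/(k - 2)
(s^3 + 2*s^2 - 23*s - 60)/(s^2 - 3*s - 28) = (s^2 - 2*s - 15)/(s - 7)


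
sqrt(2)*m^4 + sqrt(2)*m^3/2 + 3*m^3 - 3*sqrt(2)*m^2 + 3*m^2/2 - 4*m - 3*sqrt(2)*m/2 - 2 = (m - sqrt(2))*(m + sqrt(2)/2)*(m + 2*sqrt(2))*(sqrt(2)*m + sqrt(2)/2)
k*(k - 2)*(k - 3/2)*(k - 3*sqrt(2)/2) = k^4 - 7*k^3/2 - 3*sqrt(2)*k^3/2 + 3*k^2 + 21*sqrt(2)*k^2/4 - 9*sqrt(2)*k/2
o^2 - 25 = (o - 5)*(o + 5)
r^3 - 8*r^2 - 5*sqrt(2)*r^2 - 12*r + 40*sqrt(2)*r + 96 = (r - 8)*(r - 6*sqrt(2))*(r + sqrt(2))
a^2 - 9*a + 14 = (a - 7)*(a - 2)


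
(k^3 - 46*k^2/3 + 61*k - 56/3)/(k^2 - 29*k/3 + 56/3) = (3*k^2 - 25*k + 8)/(3*k - 8)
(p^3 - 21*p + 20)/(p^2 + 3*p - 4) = (p^2 + p - 20)/(p + 4)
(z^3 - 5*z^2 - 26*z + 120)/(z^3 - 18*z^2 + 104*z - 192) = (z + 5)/(z - 8)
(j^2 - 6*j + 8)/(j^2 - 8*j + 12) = (j - 4)/(j - 6)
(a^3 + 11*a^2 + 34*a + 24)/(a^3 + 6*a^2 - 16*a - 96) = (a + 1)/(a - 4)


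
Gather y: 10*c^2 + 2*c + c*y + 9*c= 10*c^2 + c*y + 11*c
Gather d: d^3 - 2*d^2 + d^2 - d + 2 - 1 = d^3 - d^2 - d + 1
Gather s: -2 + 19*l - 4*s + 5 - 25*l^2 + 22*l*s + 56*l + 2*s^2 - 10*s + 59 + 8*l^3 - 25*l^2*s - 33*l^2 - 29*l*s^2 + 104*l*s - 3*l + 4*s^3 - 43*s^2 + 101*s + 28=8*l^3 - 58*l^2 + 72*l + 4*s^3 + s^2*(-29*l - 41) + s*(-25*l^2 + 126*l + 87) + 90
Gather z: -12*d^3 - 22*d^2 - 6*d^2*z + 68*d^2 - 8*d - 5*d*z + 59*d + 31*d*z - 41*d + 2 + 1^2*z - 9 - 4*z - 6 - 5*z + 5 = -12*d^3 + 46*d^2 + 10*d + z*(-6*d^2 + 26*d - 8) - 8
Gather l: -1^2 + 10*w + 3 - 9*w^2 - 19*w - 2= -9*w^2 - 9*w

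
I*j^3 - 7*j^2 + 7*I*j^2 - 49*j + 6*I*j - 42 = (j + 6)*(j + 7*I)*(I*j + I)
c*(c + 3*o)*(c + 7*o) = c^3 + 10*c^2*o + 21*c*o^2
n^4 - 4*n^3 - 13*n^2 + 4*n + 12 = (n - 6)*(n - 1)*(n + 1)*(n + 2)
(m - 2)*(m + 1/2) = m^2 - 3*m/2 - 1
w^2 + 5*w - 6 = (w - 1)*(w + 6)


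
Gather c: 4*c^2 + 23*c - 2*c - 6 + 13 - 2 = 4*c^2 + 21*c + 5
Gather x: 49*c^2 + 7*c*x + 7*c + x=49*c^2 + 7*c + x*(7*c + 1)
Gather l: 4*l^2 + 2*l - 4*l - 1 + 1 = 4*l^2 - 2*l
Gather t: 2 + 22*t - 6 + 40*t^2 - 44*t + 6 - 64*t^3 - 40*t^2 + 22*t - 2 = -64*t^3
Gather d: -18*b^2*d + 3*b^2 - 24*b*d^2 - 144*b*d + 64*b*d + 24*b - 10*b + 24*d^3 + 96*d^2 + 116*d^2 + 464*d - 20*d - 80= 3*b^2 + 14*b + 24*d^3 + d^2*(212 - 24*b) + d*(-18*b^2 - 80*b + 444) - 80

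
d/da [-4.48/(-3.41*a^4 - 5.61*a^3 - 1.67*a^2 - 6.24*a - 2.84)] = (-61.1072*a^3 - 75.3984*a^2 - 14.9632*a - 27.9552)/(3.41*a^4 + 5.61*a^3 + 1.67*a^2 + 6.24*a + 2.84)^2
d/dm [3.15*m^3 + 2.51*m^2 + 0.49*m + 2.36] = 9.45*m^2 + 5.02*m + 0.49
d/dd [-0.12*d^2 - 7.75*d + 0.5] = -0.24*d - 7.75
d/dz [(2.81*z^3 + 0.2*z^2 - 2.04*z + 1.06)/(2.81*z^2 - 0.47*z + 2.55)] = (7.8961*z^4 - 2.6414*z^3 + 27.1349*z^2 - 4.9372*z - 4.7038)/(7.8961*z^4 - 2.6414*z^3 + 14.5519*z^2 - 2.397*z + 6.5025)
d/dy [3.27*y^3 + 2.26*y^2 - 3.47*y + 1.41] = 9.81*y^2 + 4.52*y - 3.47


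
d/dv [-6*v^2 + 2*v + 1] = 2 - 12*v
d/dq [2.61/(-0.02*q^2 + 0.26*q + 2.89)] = (0.1044*q - 0.6786)/(-0.02*q^2 + 0.26*q + 2.89)^2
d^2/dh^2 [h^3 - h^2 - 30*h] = 6*h - 2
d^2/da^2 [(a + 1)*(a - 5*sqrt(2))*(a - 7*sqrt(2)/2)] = 6*a - 17*sqrt(2) + 2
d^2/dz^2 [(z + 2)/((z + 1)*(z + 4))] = 2*(z^3 + 6*z^2 + 18*z + 22)/(z^6 + 15*z^5 + 87*z^4 + 245*z^3 + 348*z^2 + 240*z + 64)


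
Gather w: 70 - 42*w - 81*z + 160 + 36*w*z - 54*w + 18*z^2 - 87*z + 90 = w*(36*z - 96) + 18*z^2 - 168*z + 320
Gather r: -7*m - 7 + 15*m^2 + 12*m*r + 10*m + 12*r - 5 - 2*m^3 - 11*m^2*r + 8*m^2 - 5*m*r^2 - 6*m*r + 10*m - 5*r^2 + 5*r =-2*m^3 + 23*m^2 + 13*m + r^2*(-5*m - 5) + r*(-11*m^2 + 6*m + 17) - 12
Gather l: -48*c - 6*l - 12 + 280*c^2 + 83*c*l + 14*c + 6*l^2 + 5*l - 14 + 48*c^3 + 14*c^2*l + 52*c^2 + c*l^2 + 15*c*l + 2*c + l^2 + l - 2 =48*c^3 + 332*c^2 - 32*c + l^2*(c + 7) + l*(14*c^2 + 98*c) - 28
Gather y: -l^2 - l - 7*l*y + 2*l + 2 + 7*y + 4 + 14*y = -l^2 + l + y*(21 - 7*l) + 6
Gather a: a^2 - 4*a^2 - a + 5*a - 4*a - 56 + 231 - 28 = 147 - 3*a^2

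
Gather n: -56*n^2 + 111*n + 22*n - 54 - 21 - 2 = -56*n^2 + 133*n - 77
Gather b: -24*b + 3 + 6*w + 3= -24*b + 6*w + 6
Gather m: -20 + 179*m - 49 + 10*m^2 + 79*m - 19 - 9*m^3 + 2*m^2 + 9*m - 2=-9*m^3 + 12*m^2 + 267*m - 90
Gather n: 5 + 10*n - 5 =10*n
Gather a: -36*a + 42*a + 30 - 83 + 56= 6*a + 3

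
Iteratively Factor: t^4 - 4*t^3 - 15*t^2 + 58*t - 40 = (t - 5)*(t^3 + t^2 - 10*t + 8) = (t - 5)*(t - 2)*(t^2 + 3*t - 4) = (t - 5)*(t - 2)*(t + 4)*(t - 1)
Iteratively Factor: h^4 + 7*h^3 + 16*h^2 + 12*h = (h + 2)*(h^3 + 5*h^2 + 6*h) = h*(h + 2)*(h^2 + 5*h + 6) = h*(h + 2)^2*(h + 3)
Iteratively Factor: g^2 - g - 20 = (g - 5)*(g + 4)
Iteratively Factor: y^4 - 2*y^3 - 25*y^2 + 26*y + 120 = (y - 3)*(y^3 + y^2 - 22*y - 40) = (y - 3)*(y + 2)*(y^2 - y - 20) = (y - 5)*(y - 3)*(y + 2)*(y + 4)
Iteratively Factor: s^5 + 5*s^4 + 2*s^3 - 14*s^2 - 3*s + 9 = (s + 3)*(s^4 + 2*s^3 - 4*s^2 - 2*s + 3) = (s + 1)*(s + 3)*(s^3 + s^2 - 5*s + 3) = (s - 1)*(s + 1)*(s + 3)*(s^2 + 2*s - 3) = (s - 1)*(s + 1)*(s + 3)^2*(s - 1)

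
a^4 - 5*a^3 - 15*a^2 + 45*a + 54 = (a - 6)*(a - 3)*(a + 1)*(a + 3)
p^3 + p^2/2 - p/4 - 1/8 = (p - 1/2)*(p + 1/2)^2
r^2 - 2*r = r*(r - 2)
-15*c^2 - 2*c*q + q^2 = (-5*c + q)*(3*c + q)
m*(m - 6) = m^2 - 6*m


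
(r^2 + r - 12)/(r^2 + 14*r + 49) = (r^2 + r - 12)/(r^2 + 14*r + 49)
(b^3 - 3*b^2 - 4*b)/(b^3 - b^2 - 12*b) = (b + 1)/(b + 3)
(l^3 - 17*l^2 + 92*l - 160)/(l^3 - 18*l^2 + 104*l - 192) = (l - 5)/(l - 6)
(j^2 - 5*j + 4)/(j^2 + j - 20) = (j - 1)/(j + 5)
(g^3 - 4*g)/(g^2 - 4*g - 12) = g*(g - 2)/(g - 6)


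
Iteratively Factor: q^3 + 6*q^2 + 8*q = (q + 4)*(q^2 + 2*q) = (q + 2)*(q + 4)*(q)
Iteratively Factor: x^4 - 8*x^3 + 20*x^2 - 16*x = (x - 2)*(x^3 - 6*x^2 + 8*x) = (x - 2)^2*(x^2 - 4*x) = x*(x - 2)^2*(x - 4)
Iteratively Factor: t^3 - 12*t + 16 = (t - 2)*(t^2 + 2*t - 8) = (t - 2)^2*(t + 4)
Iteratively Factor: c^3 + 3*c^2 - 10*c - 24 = (c + 2)*(c^2 + c - 12) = (c - 3)*(c + 2)*(c + 4)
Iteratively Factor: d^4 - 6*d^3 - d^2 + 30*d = (d - 3)*(d^3 - 3*d^2 - 10*d) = (d - 5)*(d - 3)*(d^2 + 2*d) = (d - 5)*(d - 3)*(d + 2)*(d)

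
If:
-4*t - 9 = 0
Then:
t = -9/4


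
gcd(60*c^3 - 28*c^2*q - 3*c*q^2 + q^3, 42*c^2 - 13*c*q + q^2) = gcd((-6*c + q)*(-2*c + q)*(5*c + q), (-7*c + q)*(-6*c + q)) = -6*c + q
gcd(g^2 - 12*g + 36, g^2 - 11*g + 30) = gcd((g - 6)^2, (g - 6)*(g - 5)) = g - 6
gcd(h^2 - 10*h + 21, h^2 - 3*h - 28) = h - 7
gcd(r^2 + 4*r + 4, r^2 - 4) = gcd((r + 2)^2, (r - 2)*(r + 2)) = r + 2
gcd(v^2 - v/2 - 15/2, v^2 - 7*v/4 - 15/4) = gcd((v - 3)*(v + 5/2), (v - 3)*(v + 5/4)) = v - 3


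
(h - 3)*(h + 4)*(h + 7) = h^3 + 8*h^2 - 5*h - 84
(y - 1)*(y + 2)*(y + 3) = y^3 + 4*y^2 + y - 6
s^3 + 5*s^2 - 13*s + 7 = (s - 1)^2*(s + 7)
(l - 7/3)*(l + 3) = l^2 + 2*l/3 - 7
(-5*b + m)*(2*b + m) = -10*b^2 - 3*b*m + m^2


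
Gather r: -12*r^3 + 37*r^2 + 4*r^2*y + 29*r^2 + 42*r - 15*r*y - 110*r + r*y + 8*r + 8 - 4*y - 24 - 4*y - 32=-12*r^3 + r^2*(4*y + 66) + r*(-14*y - 60) - 8*y - 48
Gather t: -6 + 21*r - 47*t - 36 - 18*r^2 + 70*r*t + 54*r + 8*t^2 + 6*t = -18*r^2 + 75*r + 8*t^2 + t*(70*r - 41) - 42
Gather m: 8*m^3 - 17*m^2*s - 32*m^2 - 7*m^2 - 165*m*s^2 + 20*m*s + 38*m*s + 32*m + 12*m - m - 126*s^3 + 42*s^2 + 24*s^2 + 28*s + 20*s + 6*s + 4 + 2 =8*m^3 + m^2*(-17*s - 39) + m*(-165*s^2 + 58*s + 43) - 126*s^3 + 66*s^2 + 54*s + 6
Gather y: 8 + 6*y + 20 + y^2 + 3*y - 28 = y^2 + 9*y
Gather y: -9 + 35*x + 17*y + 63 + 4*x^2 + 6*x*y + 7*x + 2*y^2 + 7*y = 4*x^2 + 42*x + 2*y^2 + y*(6*x + 24) + 54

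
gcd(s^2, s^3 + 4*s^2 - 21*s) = s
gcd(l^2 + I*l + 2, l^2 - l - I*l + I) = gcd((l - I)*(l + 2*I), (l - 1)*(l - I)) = l - I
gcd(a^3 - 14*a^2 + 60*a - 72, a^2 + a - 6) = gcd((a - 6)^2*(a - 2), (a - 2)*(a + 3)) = a - 2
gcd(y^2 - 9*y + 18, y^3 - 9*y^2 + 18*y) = y^2 - 9*y + 18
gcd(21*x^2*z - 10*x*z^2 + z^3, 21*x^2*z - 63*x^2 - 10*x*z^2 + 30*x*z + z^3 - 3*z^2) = 21*x^2 - 10*x*z + z^2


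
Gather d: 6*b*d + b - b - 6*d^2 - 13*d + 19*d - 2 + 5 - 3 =-6*d^2 + d*(6*b + 6)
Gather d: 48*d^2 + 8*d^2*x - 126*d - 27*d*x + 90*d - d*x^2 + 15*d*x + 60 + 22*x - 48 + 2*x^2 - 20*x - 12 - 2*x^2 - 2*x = d^2*(8*x + 48) + d*(-x^2 - 12*x - 36)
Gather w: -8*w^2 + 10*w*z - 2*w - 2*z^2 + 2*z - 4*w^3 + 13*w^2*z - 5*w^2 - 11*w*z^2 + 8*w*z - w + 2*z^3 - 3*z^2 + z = -4*w^3 + w^2*(13*z - 13) + w*(-11*z^2 + 18*z - 3) + 2*z^3 - 5*z^2 + 3*z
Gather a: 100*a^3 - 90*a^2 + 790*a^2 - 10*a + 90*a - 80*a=100*a^3 + 700*a^2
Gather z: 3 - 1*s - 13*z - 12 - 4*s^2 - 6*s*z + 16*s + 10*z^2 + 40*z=-4*s^2 + 15*s + 10*z^2 + z*(27 - 6*s) - 9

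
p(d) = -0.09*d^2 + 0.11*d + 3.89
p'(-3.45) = 0.73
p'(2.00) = -0.25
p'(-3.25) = 0.70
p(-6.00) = -0.01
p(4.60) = 2.49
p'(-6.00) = 1.19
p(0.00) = 3.89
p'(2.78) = -0.39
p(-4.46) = 1.61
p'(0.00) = 0.11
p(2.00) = 3.75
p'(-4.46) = 0.91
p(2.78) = 3.50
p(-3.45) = 2.44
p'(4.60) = -0.72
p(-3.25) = 2.58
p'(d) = 0.11 - 0.18*d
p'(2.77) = -0.39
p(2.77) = 3.50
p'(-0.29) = 0.16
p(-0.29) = 3.85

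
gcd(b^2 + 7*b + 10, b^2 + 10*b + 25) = b + 5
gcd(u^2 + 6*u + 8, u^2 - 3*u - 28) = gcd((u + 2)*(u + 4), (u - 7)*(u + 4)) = u + 4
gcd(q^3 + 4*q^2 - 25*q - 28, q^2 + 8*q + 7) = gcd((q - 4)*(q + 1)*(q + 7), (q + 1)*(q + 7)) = q^2 + 8*q + 7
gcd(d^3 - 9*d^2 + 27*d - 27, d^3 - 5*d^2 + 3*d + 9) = d^2 - 6*d + 9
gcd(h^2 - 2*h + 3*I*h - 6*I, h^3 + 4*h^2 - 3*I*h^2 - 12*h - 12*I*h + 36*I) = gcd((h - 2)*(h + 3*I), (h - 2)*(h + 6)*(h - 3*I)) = h - 2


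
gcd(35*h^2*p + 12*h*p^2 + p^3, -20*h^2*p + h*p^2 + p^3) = 5*h*p + p^2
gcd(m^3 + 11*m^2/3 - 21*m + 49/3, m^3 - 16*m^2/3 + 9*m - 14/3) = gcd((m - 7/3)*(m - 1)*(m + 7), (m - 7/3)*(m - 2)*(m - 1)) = m^2 - 10*m/3 + 7/3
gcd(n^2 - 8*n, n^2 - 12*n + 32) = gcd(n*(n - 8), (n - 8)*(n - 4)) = n - 8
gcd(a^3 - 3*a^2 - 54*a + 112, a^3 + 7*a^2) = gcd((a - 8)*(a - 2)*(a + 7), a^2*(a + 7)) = a + 7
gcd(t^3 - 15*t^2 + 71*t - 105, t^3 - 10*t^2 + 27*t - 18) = t - 3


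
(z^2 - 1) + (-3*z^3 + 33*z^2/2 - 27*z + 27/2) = -3*z^3 + 35*z^2/2 - 27*z + 25/2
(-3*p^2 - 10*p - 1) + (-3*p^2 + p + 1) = -6*p^2 - 9*p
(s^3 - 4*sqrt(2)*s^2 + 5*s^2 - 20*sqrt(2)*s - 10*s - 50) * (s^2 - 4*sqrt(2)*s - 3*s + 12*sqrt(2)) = s^5 - 8*sqrt(2)*s^4 + 2*s^4 - 16*sqrt(2)*s^3 + 7*s^3 + 44*s^2 + 160*sqrt(2)*s^2 - 330*s + 80*sqrt(2)*s - 600*sqrt(2)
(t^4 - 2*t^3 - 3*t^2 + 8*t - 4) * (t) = t^5 - 2*t^4 - 3*t^3 + 8*t^2 - 4*t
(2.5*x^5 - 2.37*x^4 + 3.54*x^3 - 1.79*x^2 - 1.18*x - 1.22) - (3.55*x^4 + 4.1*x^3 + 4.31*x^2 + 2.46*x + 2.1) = 2.5*x^5 - 5.92*x^4 - 0.56*x^3 - 6.1*x^2 - 3.64*x - 3.32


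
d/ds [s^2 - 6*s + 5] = 2*s - 6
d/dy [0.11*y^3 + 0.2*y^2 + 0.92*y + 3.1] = 0.33*y^2 + 0.4*y + 0.92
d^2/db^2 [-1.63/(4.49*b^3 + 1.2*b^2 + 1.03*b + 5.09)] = ((43.9122*b + 3.912)*(4.49*b^3 + 1.2*b^2 + 1.03*b + 5.09) - 1.63*(13.47*b^2 + 2.4*b + 1.03)*(26.94*b^2 + 4.8*b + 2.06))/(4.49*b^3 + 1.2*b^2 + 1.03*b + 5.09)^3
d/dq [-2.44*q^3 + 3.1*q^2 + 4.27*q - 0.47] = -7.32*q^2 + 6.2*q + 4.27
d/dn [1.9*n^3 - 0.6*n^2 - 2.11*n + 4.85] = 5.7*n^2 - 1.2*n - 2.11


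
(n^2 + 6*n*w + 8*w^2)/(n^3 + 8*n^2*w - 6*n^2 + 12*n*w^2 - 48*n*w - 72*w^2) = (n + 4*w)/(n^2 + 6*n*w - 6*n - 36*w)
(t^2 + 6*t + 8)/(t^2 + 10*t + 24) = (t + 2)/(t + 6)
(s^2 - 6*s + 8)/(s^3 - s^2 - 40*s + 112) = (s - 2)/(s^2 + 3*s - 28)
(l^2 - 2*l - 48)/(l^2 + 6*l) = (l - 8)/l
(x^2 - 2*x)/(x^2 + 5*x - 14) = x/(x + 7)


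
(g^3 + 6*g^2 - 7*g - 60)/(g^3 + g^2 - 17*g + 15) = (g + 4)/(g - 1)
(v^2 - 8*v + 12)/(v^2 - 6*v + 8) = (v - 6)/(v - 4)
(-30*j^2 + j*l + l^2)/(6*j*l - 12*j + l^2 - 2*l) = (-5*j + l)/(l - 2)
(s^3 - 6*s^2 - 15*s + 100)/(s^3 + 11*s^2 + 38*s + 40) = (s^2 - 10*s + 25)/(s^2 + 7*s + 10)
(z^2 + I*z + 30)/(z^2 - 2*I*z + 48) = (z - 5*I)/(z - 8*I)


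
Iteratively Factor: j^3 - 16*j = (j)*(j^2 - 16) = j*(j + 4)*(j - 4)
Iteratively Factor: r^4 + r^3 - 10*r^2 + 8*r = (r)*(r^3 + r^2 - 10*r + 8) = r*(r - 1)*(r^2 + 2*r - 8) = r*(r - 2)*(r - 1)*(r + 4)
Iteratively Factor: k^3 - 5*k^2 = (k)*(k^2 - 5*k) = k^2*(k - 5)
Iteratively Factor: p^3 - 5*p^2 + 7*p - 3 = (p - 3)*(p^2 - 2*p + 1) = (p - 3)*(p - 1)*(p - 1)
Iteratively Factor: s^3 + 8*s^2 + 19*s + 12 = (s + 1)*(s^2 + 7*s + 12) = (s + 1)*(s + 3)*(s + 4)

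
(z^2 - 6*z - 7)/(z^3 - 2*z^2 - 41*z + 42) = (z + 1)/(z^2 + 5*z - 6)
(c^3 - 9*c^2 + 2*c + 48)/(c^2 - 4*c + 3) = (c^2 - 6*c - 16)/(c - 1)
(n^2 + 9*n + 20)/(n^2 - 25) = (n + 4)/(n - 5)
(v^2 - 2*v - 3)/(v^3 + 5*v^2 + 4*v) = (v - 3)/(v*(v + 4))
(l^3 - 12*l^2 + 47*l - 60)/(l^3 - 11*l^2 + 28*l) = (l^2 - 8*l + 15)/(l*(l - 7))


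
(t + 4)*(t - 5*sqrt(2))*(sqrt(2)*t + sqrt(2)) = sqrt(2)*t^3 - 10*t^2 + 5*sqrt(2)*t^2 - 50*t + 4*sqrt(2)*t - 40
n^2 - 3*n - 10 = (n - 5)*(n + 2)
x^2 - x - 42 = (x - 7)*(x + 6)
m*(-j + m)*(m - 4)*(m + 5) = -j*m^3 - j*m^2 + 20*j*m + m^4 + m^3 - 20*m^2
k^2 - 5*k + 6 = (k - 3)*(k - 2)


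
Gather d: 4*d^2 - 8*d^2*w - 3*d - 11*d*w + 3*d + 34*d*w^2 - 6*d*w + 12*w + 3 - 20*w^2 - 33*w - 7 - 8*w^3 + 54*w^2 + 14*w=d^2*(4 - 8*w) + d*(34*w^2 - 17*w) - 8*w^3 + 34*w^2 - 7*w - 4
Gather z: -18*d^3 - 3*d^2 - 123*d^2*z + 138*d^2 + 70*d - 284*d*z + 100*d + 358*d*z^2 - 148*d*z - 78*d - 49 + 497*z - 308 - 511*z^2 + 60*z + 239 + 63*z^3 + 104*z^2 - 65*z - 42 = -18*d^3 + 135*d^2 + 92*d + 63*z^3 + z^2*(358*d - 407) + z*(-123*d^2 - 432*d + 492) - 160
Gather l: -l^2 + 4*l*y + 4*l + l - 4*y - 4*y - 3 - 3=-l^2 + l*(4*y + 5) - 8*y - 6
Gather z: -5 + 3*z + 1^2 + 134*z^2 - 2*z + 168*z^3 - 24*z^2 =168*z^3 + 110*z^2 + z - 4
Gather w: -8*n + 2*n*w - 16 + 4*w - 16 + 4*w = -8*n + w*(2*n + 8) - 32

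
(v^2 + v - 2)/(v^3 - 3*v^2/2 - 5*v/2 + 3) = 2*(v + 2)/(2*v^2 - v - 6)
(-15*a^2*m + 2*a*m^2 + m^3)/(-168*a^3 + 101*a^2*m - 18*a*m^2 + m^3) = m*(5*a + m)/(56*a^2 - 15*a*m + m^2)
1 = 1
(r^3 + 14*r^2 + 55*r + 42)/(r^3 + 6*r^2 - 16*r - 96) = (r^2 + 8*r + 7)/(r^2 - 16)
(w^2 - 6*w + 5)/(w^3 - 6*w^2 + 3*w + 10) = (w - 1)/(w^2 - w - 2)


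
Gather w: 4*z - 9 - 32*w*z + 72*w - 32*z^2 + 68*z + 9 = w*(72 - 32*z) - 32*z^2 + 72*z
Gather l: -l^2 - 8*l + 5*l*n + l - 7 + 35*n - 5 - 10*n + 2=-l^2 + l*(5*n - 7) + 25*n - 10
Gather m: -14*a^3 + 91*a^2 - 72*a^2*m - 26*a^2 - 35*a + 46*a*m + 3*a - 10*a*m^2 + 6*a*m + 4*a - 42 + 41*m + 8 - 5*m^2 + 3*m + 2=-14*a^3 + 65*a^2 - 28*a + m^2*(-10*a - 5) + m*(-72*a^2 + 52*a + 44) - 32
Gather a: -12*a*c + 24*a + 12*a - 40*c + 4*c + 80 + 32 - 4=a*(36 - 12*c) - 36*c + 108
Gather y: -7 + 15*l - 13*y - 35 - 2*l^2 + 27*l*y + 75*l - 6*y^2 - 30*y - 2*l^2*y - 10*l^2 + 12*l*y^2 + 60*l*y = -12*l^2 + 90*l + y^2*(12*l - 6) + y*(-2*l^2 + 87*l - 43) - 42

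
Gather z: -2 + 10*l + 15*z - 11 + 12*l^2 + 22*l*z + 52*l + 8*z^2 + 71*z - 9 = 12*l^2 + 62*l + 8*z^2 + z*(22*l + 86) - 22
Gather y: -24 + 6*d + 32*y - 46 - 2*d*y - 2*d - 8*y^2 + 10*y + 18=4*d - 8*y^2 + y*(42 - 2*d) - 52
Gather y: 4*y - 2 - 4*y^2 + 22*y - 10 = -4*y^2 + 26*y - 12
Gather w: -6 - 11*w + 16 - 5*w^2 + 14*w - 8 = -5*w^2 + 3*w + 2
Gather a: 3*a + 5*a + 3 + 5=8*a + 8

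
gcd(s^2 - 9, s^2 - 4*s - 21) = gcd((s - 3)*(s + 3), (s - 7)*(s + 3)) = s + 3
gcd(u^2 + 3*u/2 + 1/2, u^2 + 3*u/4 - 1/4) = u + 1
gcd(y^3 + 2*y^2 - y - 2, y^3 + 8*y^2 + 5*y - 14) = y^2 + y - 2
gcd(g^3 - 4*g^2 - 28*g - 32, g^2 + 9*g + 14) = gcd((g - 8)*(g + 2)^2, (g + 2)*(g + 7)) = g + 2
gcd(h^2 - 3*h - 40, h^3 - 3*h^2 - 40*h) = h^2 - 3*h - 40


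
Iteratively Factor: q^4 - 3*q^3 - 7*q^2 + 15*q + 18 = (q + 1)*(q^3 - 4*q^2 - 3*q + 18) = (q - 3)*(q + 1)*(q^2 - q - 6) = (q - 3)^2*(q + 1)*(q + 2)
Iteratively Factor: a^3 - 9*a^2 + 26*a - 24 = (a - 2)*(a^2 - 7*a + 12) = (a - 4)*(a - 2)*(a - 3)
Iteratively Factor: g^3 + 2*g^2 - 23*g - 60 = (g - 5)*(g^2 + 7*g + 12) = (g - 5)*(g + 3)*(g + 4)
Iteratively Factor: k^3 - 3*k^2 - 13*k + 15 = (k + 3)*(k^2 - 6*k + 5) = (k - 5)*(k + 3)*(k - 1)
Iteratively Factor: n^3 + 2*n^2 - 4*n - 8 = (n + 2)*(n^2 - 4) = (n - 2)*(n + 2)*(n + 2)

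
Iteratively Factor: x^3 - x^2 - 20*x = (x - 5)*(x^2 + 4*x) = x*(x - 5)*(x + 4)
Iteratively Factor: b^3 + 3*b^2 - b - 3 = (b + 3)*(b^2 - 1) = (b - 1)*(b + 3)*(b + 1)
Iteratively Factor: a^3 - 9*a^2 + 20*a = (a - 5)*(a^2 - 4*a) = (a - 5)*(a - 4)*(a)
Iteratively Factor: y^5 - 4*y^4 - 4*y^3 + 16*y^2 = (y)*(y^4 - 4*y^3 - 4*y^2 + 16*y) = y*(y - 2)*(y^3 - 2*y^2 - 8*y) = y*(y - 2)*(y + 2)*(y^2 - 4*y) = y^2*(y - 2)*(y + 2)*(y - 4)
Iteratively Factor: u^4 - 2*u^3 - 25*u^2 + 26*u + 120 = (u - 5)*(u^3 + 3*u^2 - 10*u - 24) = (u - 5)*(u + 2)*(u^2 + u - 12) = (u - 5)*(u + 2)*(u + 4)*(u - 3)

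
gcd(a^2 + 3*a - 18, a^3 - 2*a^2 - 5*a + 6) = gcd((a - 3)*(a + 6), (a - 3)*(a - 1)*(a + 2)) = a - 3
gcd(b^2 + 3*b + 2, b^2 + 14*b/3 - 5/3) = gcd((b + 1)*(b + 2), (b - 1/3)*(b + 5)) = 1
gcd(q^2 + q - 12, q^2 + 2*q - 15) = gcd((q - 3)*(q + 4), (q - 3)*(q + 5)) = q - 3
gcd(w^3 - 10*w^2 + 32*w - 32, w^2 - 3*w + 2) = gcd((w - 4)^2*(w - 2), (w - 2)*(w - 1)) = w - 2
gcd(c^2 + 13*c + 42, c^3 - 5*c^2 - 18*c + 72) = 1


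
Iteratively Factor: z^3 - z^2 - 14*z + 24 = (z - 3)*(z^2 + 2*z - 8) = (z - 3)*(z - 2)*(z + 4)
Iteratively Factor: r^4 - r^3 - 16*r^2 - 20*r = (r - 5)*(r^3 + 4*r^2 + 4*r) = r*(r - 5)*(r^2 + 4*r + 4) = r*(r - 5)*(r + 2)*(r + 2)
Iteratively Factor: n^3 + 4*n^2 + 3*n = (n + 1)*(n^2 + 3*n) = n*(n + 1)*(n + 3)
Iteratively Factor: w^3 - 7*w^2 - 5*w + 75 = (w - 5)*(w^2 - 2*w - 15) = (w - 5)*(w + 3)*(w - 5)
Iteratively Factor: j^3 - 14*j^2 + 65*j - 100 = (j - 4)*(j^2 - 10*j + 25) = (j - 5)*(j - 4)*(j - 5)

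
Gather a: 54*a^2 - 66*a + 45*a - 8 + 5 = 54*a^2 - 21*a - 3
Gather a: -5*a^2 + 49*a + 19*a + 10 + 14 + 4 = -5*a^2 + 68*a + 28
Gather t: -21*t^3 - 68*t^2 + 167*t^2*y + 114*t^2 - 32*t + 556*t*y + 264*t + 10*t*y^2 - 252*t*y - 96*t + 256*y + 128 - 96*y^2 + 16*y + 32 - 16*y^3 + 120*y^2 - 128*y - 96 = -21*t^3 + t^2*(167*y + 46) + t*(10*y^2 + 304*y + 136) - 16*y^3 + 24*y^2 + 144*y + 64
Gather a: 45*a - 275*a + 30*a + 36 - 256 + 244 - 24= -200*a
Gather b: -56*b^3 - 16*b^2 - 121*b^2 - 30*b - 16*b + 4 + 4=-56*b^3 - 137*b^2 - 46*b + 8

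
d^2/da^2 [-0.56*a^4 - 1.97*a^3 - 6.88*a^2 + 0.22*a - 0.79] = -6.72*a^2 - 11.82*a - 13.76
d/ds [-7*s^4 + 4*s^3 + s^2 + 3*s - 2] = -28*s^3 + 12*s^2 + 2*s + 3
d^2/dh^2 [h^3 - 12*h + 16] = 6*h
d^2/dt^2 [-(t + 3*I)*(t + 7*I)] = -2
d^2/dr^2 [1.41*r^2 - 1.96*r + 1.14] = 2.82000000000000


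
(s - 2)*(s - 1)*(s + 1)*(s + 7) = s^4 + 5*s^3 - 15*s^2 - 5*s + 14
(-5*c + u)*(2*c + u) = -10*c^2 - 3*c*u + u^2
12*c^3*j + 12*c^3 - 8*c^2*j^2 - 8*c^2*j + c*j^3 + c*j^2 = (-6*c + j)*(-2*c + j)*(c*j + c)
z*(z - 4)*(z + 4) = z^3 - 16*z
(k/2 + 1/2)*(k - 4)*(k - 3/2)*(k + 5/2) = k^4/2 - k^3 - 43*k^2/8 + 29*k/8 + 15/2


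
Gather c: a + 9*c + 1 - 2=a + 9*c - 1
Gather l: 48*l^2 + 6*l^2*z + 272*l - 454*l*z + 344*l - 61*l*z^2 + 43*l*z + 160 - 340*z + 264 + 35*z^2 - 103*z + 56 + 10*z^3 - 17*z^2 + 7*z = l^2*(6*z + 48) + l*(-61*z^2 - 411*z + 616) + 10*z^3 + 18*z^2 - 436*z + 480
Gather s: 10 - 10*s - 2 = 8 - 10*s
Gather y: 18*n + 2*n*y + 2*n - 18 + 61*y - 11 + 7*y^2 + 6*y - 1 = 20*n + 7*y^2 + y*(2*n + 67) - 30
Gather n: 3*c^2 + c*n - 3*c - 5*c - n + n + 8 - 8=3*c^2 + c*n - 8*c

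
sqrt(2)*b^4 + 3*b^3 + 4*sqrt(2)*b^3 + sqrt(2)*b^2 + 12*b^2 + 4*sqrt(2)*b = b*(b + 4)*(b + sqrt(2))*(sqrt(2)*b + 1)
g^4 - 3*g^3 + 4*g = g*(g - 2)^2*(g + 1)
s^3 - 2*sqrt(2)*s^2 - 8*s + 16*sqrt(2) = (s - 2*sqrt(2))^2*(s + 2*sqrt(2))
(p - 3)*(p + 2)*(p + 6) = p^3 + 5*p^2 - 12*p - 36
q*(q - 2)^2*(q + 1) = q^4 - 3*q^3 + 4*q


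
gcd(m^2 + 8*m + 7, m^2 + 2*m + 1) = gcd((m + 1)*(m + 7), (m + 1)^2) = m + 1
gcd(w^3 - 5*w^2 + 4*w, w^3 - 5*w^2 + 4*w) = w^3 - 5*w^2 + 4*w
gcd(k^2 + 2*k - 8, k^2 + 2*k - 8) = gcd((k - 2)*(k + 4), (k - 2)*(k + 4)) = k^2 + 2*k - 8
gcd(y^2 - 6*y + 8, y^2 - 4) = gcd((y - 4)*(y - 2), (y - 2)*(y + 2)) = y - 2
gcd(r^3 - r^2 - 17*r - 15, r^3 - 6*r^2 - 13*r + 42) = r + 3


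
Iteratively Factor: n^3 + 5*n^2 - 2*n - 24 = (n + 4)*(n^2 + n - 6) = (n + 3)*(n + 4)*(n - 2)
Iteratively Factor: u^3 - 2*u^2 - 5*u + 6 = (u - 1)*(u^2 - u - 6) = (u - 1)*(u + 2)*(u - 3)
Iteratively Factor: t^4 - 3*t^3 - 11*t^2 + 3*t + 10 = (t + 1)*(t^3 - 4*t^2 - 7*t + 10) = (t - 1)*(t + 1)*(t^2 - 3*t - 10) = (t - 5)*(t - 1)*(t + 1)*(t + 2)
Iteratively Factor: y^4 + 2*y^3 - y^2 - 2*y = (y - 1)*(y^3 + 3*y^2 + 2*y) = y*(y - 1)*(y^2 + 3*y + 2) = y*(y - 1)*(y + 2)*(y + 1)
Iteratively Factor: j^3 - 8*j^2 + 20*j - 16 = (j - 2)*(j^2 - 6*j + 8) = (j - 4)*(j - 2)*(j - 2)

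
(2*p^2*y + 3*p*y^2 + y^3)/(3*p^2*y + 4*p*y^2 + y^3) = (2*p + y)/(3*p + y)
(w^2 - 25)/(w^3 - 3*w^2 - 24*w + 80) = (w - 5)/(w^2 - 8*w + 16)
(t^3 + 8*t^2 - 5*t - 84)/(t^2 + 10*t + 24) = (t^2 + 4*t - 21)/(t + 6)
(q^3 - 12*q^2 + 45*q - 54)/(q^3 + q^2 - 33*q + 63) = (q - 6)/(q + 7)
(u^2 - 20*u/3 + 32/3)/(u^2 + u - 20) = (u - 8/3)/(u + 5)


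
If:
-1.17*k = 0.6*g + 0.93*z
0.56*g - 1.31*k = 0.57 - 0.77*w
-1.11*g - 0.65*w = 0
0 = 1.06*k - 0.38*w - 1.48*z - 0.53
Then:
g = -22.49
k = 12.53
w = 38.41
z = -1.25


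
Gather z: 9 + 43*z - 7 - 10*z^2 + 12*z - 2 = -10*z^2 + 55*z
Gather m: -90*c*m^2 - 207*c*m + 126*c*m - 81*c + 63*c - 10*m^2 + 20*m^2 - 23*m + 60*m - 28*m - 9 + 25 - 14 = -18*c + m^2*(10 - 90*c) + m*(9 - 81*c) + 2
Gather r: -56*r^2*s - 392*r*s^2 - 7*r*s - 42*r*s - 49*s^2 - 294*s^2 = -56*r^2*s + r*(-392*s^2 - 49*s) - 343*s^2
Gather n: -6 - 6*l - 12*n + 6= -6*l - 12*n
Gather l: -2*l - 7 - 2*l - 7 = -4*l - 14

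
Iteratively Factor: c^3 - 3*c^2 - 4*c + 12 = (c + 2)*(c^2 - 5*c + 6) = (c - 3)*(c + 2)*(c - 2)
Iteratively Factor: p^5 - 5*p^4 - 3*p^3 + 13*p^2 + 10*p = (p + 1)*(p^4 - 6*p^3 + 3*p^2 + 10*p) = (p + 1)^2*(p^3 - 7*p^2 + 10*p) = (p - 2)*(p + 1)^2*(p^2 - 5*p) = (p - 5)*(p - 2)*(p + 1)^2*(p)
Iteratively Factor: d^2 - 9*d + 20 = (d - 4)*(d - 5)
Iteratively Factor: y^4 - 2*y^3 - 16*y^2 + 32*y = (y)*(y^3 - 2*y^2 - 16*y + 32) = y*(y - 2)*(y^2 - 16) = y*(y - 2)*(y + 4)*(y - 4)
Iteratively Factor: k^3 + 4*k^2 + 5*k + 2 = (k + 1)*(k^2 + 3*k + 2) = (k + 1)*(k + 2)*(k + 1)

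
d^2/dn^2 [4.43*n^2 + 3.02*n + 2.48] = 8.86000000000000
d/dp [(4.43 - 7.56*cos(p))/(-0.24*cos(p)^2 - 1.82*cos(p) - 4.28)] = (1.8144*cos(p)^2 - 2.1264*cos(p) - 40.4194)*sin(p)/(0.0576*cos(p)^4 + 0.8736*cos(p)^3 + 5.3668*cos(p)^2 + 15.5792*cos(p) + 18.3184)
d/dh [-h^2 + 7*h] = 7 - 2*h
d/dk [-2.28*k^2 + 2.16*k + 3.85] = 2.16 - 4.56*k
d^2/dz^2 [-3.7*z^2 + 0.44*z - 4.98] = -7.40000000000000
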